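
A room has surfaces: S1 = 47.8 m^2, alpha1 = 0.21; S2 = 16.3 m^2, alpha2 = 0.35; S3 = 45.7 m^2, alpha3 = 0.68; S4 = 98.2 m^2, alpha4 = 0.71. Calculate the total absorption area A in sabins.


Given surfaces:
  Surface 1: 47.8 * 0.21 = 10.038
  Surface 2: 16.3 * 0.35 = 5.705
  Surface 3: 45.7 * 0.68 = 31.076
  Surface 4: 98.2 * 0.71 = 69.722
Formula: A = sum(Si * alpha_i)
A = 10.038 + 5.705 + 31.076 + 69.722
A = 116.54

116.54 sabins


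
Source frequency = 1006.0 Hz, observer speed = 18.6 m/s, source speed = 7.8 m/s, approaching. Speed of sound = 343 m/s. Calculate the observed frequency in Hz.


Given values:
  f_s = 1006.0 Hz, v_o = 18.6 m/s, v_s = 7.8 m/s
  Direction: approaching
Formula: f_o = f_s * (c + v_o) / (c - v_s)
Numerator: c + v_o = 343 + 18.6 = 361.6
Denominator: c - v_s = 343 - 7.8 = 335.2
f_o = 1006.0 * 361.6 / 335.2 = 1085.23

1085.23 Hz


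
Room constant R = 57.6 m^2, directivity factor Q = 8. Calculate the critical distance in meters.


Given values:
  R = 57.6 m^2, Q = 8
Formula: d_c = 0.141 * sqrt(Q * R)
Compute Q * R = 8 * 57.6 = 460.8
Compute sqrt(460.8) = 21.4663
d_c = 0.141 * 21.4663 = 3.027

3.027 m


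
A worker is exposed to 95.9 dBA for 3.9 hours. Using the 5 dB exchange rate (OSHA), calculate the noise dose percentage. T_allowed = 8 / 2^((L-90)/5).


Given values:
  L = 95.9 dBA, T = 3.9 hours
Formula: T_allowed = 8 / 2^((L - 90) / 5)
Compute exponent: (95.9 - 90) / 5 = 1.18
Compute 2^(1.18) = 2.265768
T_allowed = 8 / 2.265768 = 3.530812 hours
Dose = (T / T_allowed) * 100
Dose = (3.9 / 3.530812) * 100 = 110.46

110.46 %


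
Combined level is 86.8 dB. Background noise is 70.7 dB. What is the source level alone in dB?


Given values:
  L_total = 86.8 dB, L_bg = 70.7 dB
Formula: L_source = 10 * log10(10^(L_total/10) - 10^(L_bg/10))
Convert to linear:
  10^(86.8/10) = 478630092.3226
  10^(70.7/10) = 11748975.5494
Difference: 478630092.3226 - 11748975.5494 = 466881116.7732
L_source = 10 * log10(466881116.7732) = 86.69

86.69 dB


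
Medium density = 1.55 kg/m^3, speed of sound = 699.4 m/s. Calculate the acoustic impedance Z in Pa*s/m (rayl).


Given values:
  rho = 1.55 kg/m^3
  c = 699.4 m/s
Formula: Z = rho * c
Z = 1.55 * 699.4
Z = 1084.07

1084.07 rayl


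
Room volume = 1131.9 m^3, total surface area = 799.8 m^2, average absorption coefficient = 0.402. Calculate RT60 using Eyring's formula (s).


Given values:
  V = 1131.9 m^3, S = 799.8 m^2, alpha = 0.402
Formula: RT60 = 0.161 * V / (-S * ln(1 - alpha))
Compute ln(1 - 0.402) = ln(0.598) = -0.514165
Denominator: -799.8 * -0.514165 = 411.2292
Numerator: 0.161 * 1131.9 = 182.2359
RT60 = 182.2359 / 411.2292 = 0.443

0.443 s


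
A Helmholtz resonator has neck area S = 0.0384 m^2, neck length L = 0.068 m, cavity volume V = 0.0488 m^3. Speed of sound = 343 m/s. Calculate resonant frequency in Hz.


Given values:
  S = 0.0384 m^2, L = 0.068 m, V = 0.0488 m^3, c = 343 m/s
Formula: f = (c / (2*pi)) * sqrt(S / (V * L))
Compute V * L = 0.0488 * 0.068 = 0.0033184
Compute S / (V * L) = 0.0384 / 0.0033184 = 11.5718
Compute sqrt(11.5718) = 3.401735
Compute c / (2*pi) = 343 / 6.283185 = 54.590148
f = 54.590148 * 3.401735 = 185.7

185.7 Hz


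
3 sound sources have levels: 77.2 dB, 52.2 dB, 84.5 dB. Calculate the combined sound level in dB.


Formula: L_total = 10 * log10( sum(10^(Li/10)) )
  Source 1: 10^(77.2/10) = 52480746.025
  Source 2: 10^(52.2/10) = 165958.6907
  Source 3: 10^(84.5/10) = 281838293.1264
Sum of linear values = 334484997.8421
L_total = 10 * log10(334484997.8421) = 85.24

85.24 dB


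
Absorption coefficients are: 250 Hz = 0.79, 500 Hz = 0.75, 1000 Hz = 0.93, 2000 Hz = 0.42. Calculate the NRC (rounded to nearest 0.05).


Given values:
  a_250 = 0.79, a_500 = 0.75
  a_1000 = 0.93, a_2000 = 0.42
Formula: NRC = (a250 + a500 + a1000 + a2000) / 4
Sum = 0.79 + 0.75 + 0.93 + 0.42 = 2.89
NRC = 2.89 / 4 = 0.7225
Rounded to nearest 0.05: 0.7

0.7


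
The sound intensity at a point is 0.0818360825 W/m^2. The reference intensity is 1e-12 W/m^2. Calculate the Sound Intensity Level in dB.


Given values:
  I = 0.0818360825 W/m^2
  I_ref = 1e-12 W/m^2
Formula: SIL = 10 * log10(I / I_ref)
Compute ratio: I / I_ref = 81836082500
Compute log10: log10(81836082500) = 10.912945
Multiply: SIL = 10 * 10.912945 = 109.13

109.13 dB


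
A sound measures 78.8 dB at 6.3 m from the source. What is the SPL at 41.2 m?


Given values:
  SPL1 = 78.8 dB, r1 = 6.3 m, r2 = 41.2 m
Formula: SPL2 = SPL1 - 20 * log10(r2 / r1)
Compute ratio: r2 / r1 = 41.2 / 6.3 = 6.5397
Compute log10: log10(6.5397) = 0.815558
Compute drop: 20 * 0.815558 = 16.3112
SPL2 = 78.8 - 16.3112 = 62.49

62.49 dB


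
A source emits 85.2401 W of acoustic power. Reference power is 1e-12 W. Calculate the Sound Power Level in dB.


Given values:
  W = 85.2401 W
  W_ref = 1e-12 W
Formula: SWL = 10 * log10(W / W_ref)
Compute ratio: W / W_ref = 85240100000000
Compute log10: log10(85240100000000) = 13.930644
Multiply: SWL = 10 * 13.930644 = 139.31

139.31 dB


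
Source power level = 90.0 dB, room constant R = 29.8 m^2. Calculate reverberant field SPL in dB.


Given values:
  Lw = 90.0 dB, R = 29.8 m^2
Formula: SPL = Lw + 10 * log10(4 / R)
Compute 4 / R = 4 / 29.8 = 0.134228
Compute 10 * log10(0.134228) = -8.7216
SPL = 90.0 + (-8.7216) = 81.28

81.28 dB


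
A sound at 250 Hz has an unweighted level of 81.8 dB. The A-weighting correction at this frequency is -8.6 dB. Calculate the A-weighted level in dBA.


Given values:
  SPL = 81.8 dB
  A-weighting at 250 Hz = -8.6 dB
Formula: L_A = SPL + A_weight
L_A = 81.8 + (-8.6)
L_A = 73.2

73.2 dBA


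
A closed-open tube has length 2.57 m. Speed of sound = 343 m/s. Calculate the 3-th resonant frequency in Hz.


Given values:
  Tube type: closed-open, L = 2.57 m, c = 343 m/s, n = 3
Formula: f_n = (2n - 1) * c / (4 * L)
Compute 2n - 1 = 2*3 - 1 = 5
Compute 4 * L = 4 * 2.57 = 10.28
f = 5 * 343 / 10.28
f = 166.83

166.83 Hz


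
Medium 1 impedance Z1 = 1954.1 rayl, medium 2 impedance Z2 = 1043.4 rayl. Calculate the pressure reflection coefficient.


Given values:
  Z1 = 1954.1 rayl, Z2 = 1043.4 rayl
Formula: R = (Z2 - Z1) / (Z2 + Z1)
Numerator: Z2 - Z1 = 1043.4 - 1954.1 = -910.7
Denominator: Z2 + Z1 = 1043.4 + 1954.1 = 2997.5
R = -910.7 / 2997.5 = -0.3038

-0.3038


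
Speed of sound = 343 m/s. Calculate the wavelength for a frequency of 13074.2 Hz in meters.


Given values:
  c = 343 m/s, f = 13074.2 Hz
Formula: lambda = c / f
lambda = 343 / 13074.2
lambda = 0.0262

0.0262 m


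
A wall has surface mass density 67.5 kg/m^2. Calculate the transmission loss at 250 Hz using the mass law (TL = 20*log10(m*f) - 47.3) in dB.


Given values:
  m = 67.5 kg/m^2, f = 250 Hz
Formula: TL = 20 * log10(m * f) - 47.3
Compute m * f = 67.5 * 250 = 16875.0
Compute log10(16875.0) = 4.227244
Compute 20 * 4.227244 = 84.5449
TL = 84.5449 - 47.3 = 37.24

37.24 dB


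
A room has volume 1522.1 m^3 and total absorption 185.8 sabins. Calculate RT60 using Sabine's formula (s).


Given values:
  V = 1522.1 m^3
  A = 185.8 sabins
Formula: RT60 = 0.161 * V / A
Numerator: 0.161 * 1522.1 = 245.0581
RT60 = 245.0581 / 185.8 = 1.319

1.319 s


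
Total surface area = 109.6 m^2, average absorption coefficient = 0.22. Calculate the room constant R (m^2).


Given values:
  S = 109.6 m^2, alpha = 0.22
Formula: R = S * alpha / (1 - alpha)
Numerator: 109.6 * 0.22 = 24.112
Denominator: 1 - 0.22 = 0.78
R = 24.112 / 0.78 = 30.91

30.91 m^2


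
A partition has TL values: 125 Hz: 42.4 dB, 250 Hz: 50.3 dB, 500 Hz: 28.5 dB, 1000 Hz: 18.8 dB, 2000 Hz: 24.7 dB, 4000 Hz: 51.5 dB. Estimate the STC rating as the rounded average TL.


Given TL values at each frequency:
  125 Hz: 42.4 dB
  250 Hz: 50.3 dB
  500 Hz: 28.5 dB
  1000 Hz: 18.8 dB
  2000 Hz: 24.7 dB
  4000 Hz: 51.5 dB
Formula: STC ~ round(average of TL values)
Sum = 42.4 + 50.3 + 28.5 + 18.8 + 24.7 + 51.5 = 216.2
Average = 216.2 / 6 = 36.03
Rounded: 36

36


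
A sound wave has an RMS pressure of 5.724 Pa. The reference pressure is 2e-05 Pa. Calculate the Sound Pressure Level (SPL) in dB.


Given values:
  p = 5.724 Pa
  p_ref = 2e-05 Pa
Formula: SPL = 20 * log10(p / p_ref)
Compute ratio: p / p_ref = 5.724 / 2e-05 = 286200
Compute log10: log10(286200) = 5.45667
Multiply: SPL = 20 * 5.45667 = 109.13

109.13 dB


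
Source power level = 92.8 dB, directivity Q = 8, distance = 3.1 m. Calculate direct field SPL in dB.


Given values:
  Lw = 92.8 dB, Q = 8, r = 3.1 m
Formula: SPL = Lw + 10 * log10(Q / (4 * pi * r^2))
Compute 4 * pi * r^2 = 4 * pi * 3.1^2 = 120.7628
Compute Q / denom = 8 / 120.7628 = 0.06624557
Compute 10 * log10(0.06624557) = -11.7884
SPL = 92.8 + (-11.7884) = 81.01

81.01 dB


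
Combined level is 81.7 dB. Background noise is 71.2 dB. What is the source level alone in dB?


Given values:
  L_total = 81.7 dB, L_bg = 71.2 dB
Formula: L_source = 10 * log10(10^(L_total/10) - 10^(L_bg/10))
Convert to linear:
  10^(81.7/10) = 147910838.8168
  10^(71.2/10) = 13182567.3856
Difference: 147910838.8168 - 13182567.3856 = 134728271.4312
L_source = 10 * log10(134728271.4312) = 81.29

81.29 dB


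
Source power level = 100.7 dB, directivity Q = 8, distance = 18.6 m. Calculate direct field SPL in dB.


Given values:
  Lw = 100.7 dB, Q = 8, r = 18.6 m
Formula: SPL = Lw + 10 * log10(Q / (4 * pi * r^2))
Compute 4 * pi * r^2 = 4 * pi * 18.6^2 = 4347.4616
Compute Q / denom = 8 / 4347.4616 = 0.00184015
Compute 10 * log10(0.00184015) = -27.3515
SPL = 100.7 + (-27.3515) = 73.35

73.35 dB


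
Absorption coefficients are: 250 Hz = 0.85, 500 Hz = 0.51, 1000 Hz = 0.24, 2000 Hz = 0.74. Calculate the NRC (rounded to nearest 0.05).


Given values:
  a_250 = 0.85, a_500 = 0.51
  a_1000 = 0.24, a_2000 = 0.74
Formula: NRC = (a250 + a500 + a1000 + a2000) / 4
Sum = 0.85 + 0.51 + 0.24 + 0.74 = 2.34
NRC = 2.34 / 4 = 0.585
Rounded to nearest 0.05: 0.6

0.6


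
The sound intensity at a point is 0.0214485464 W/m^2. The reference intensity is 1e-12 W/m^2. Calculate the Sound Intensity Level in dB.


Given values:
  I = 0.0214485464 W/m^2
  I_ref = 1e-12 W/m^2
Formula: SIL = 10 * log10(I / I_ref)
Compute ratio: I / I_ref = 21448546400
Compute log10: log10(21448546400) = 10.331398
Multiply: SIL = 10 * 10.331398 = 103.31

103.31 dB


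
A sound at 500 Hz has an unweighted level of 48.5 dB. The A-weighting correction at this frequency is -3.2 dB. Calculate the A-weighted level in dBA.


Given values:
  SPL = 48.5 dB
  A-weighting at 500 Hz = -3.2 dB
Formula: L_A = SPL + A_weight
L_A = 48.5 + (-3.2)
L_A = 45.3

45.3 dBA


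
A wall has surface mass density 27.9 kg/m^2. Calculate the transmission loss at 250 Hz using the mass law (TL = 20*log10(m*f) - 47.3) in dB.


Given values:
  m = 27.9 kg/m^2, f = 250 Hz
Formula: TL = 20 * log10(m * f) - 47.3
Compute m * f = 27.9 * 250 = 6975.0
Compute log10(6975.0) = 3.843544
Compute 20 * 3.843544 = 76.8709
TL = 76.8709 - 47.3 = 29.57

29.57 dB


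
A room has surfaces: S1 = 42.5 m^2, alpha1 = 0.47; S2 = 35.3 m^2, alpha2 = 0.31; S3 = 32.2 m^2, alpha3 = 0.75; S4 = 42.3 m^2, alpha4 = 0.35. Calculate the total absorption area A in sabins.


Given surfaces:
  Surface 1: 42.5 * 0.47 = 19.975
  Surface 2: 35.3 * 0.31 = 10.943
  Surface 3: 32.2 * 0.75 = 24.15
  Surface 4: 42.3 * 0.35 = 14.805
Formula: A = sum(Si * alpha_i)
A = 19.975 + 10.943 + 24.15 + 14.805
A = 69.87

69.87 sabins


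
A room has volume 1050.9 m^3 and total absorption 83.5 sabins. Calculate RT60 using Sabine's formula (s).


Given values:
  V = 1050.9 m^3
  A = 83.5 sabins
Formula: RT60 = 0.161 * V / A
Numerator: 0.161 * 1050.9 = 169.1949
RT60 = 169.1949 / 83.5 = 2.026

2.026 s


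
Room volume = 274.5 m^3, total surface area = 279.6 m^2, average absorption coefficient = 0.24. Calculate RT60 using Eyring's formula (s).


Given values:
  V = 274.5 m^3, S = 279.6 m^2, alpha = 0.24
Formula: RT60 = 0.161 * V / (-S * ln(1 - alpha))
Compute ln(1 - 0.24) = ln(0.76) = -0.274437
Denominator: -279.6 * -0.274437 = 76.7326
Numerator: 0.161 * 274.5 = 44.1945
RT60 = 44.1945 / 76.7326 = 0.576

0.576 s


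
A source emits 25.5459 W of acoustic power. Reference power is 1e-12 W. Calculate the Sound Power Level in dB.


Given values:
  W = 25.5459 W
  W_ref = 1e-12 W
Formula: SWL = 10 * log10(W / W_ref)
Compute ratio: W / W_ref = 25545900000000
Compute log10: log10(25545900000000) = 13.407321
Multiply: SWL = 10 * 13.407321 = 134.07

134.07 dB


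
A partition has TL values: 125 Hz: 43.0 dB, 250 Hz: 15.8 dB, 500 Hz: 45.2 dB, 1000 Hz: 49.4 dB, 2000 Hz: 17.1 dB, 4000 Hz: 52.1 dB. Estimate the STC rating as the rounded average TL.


Given TL values at each frequency:
  125 Hz: 43.0 dB
  250 Hz: 15.8 dB
  500 Hz: 45.2 dB
  1000 Hz: 49.4 dB
  2000 Hz: 17.1 dB
  4000 Hz: 52.1 dB
Formula: STC ~ round(average of TL values)
Sum = 43.0 + 15.8 + 45.2 + 49.4 + 17.1 + 52.1 = 222.6
Average = 222.6 / 6 = 37.1
Rounded: 37

37


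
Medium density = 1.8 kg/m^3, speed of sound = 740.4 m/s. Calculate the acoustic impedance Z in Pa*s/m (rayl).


Given values:
  rho = 1.8 kg/m^3
  c = 740.4 m/s
Formula: Z = rho * c
Z = 1.8 * 740.4
Z = 1332.72

1332.72 rayl


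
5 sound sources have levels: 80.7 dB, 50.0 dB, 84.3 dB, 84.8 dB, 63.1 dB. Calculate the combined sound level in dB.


Formula: L_total = 10 * log10( sum(10^(Li/10)) )
  Source 1: 10^(80.7/10) = 117489755.494
  Source 2: 10^(50.0/10) = 100000.0
  Source 3: 10^(84.3/10) = 269153480.3927
  Source 4: 10^(84.8/10) = 301995172.0402
  Source 5: 10^(63.1/10) = 2041737.9447
Sum of linear values = 690780145.8716
L_total = 10 * log10(690780145.8716) = 88.39

88.39 dB


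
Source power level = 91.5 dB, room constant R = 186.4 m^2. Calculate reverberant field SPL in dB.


Given values:
  Lw = 91.5 dB, R = 186.4 m^2
Formula: SPL = Lw + 10 * log10(4 / R)
Compute 4 / R = 4 / 186.4 = 0.021459
Compute 10 * log10(0.021459) = -16.6839
SPL = 91.5 + (-16.6839) = 74.82

74.82 dB


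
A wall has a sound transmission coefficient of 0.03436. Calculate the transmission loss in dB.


Given values:
  tau = 0.03436
Formula: TL = 10 * log10(1 / tau)
Compute 1 / tau = 1 / 0.03436 = 29.1036
Compute log10(29.1036) = 1.463947
TL = 10 * 1.463947 = 14.64

14.64 dB


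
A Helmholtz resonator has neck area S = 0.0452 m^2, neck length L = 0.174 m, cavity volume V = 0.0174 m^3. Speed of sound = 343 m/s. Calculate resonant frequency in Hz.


Given values:
  S = 0.0452 m^2, L = 0.174 m, V = 0.0174 m^3, c = 343 m/s
Formula: f = (c / (2*pi)) * sqrt(S / (V * L))
Compute V * L = 0.0174 * 0.174 = 0.0030276
Compute S / (V * L) = 0.0452 / 0.0030276 = 14.9293
Compute sqrt(14.9293) = 3.863845
Compute c / (2*pi) = 343 / 6.283185 = 54.590148
f = 54.590148 * 3.863845 = 210.93

210.93 Hz


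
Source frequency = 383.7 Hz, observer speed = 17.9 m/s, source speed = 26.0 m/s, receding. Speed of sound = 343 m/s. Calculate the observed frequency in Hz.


Given values:
  f_s = 383.7 Hz, v_o = 17.9 m/s, v_s = 26.0 m/s
  Direction: receding
Formula: f_o = f_s * (c - v_o) / (c + v_s)
Numerator: c - v_o = 343 - 17.9 = 325.1
Denominator: c + v_s = 343 + 26.0 = 369.0
f_o = 383.7 * 325.1 / 369.0 = 338.05

338.05 Hz


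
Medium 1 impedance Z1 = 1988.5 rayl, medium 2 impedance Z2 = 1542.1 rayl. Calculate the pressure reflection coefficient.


Given values:
  Z1 = 1988.5 rayl, Z2 = 1542.1 rayl
Formula: R = (Z2 - Z1) / (Z2 + Z1)
Numerator: Z2 - Z1 = 1542.1 - 1988.5 = -446.4
Denominator: Z2 + Z1 = 1542.1 + 1988.5 = 3530.6
R = -446.4 / 3530.6 = -0.1264

-0.1264


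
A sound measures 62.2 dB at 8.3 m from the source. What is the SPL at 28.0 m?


Given values:
  SPL1 = 62.2 dB, r1 = 8.3 m, r2 = 28.0 m
Formula: SPL2 = SPL1 - 20 * log10(r2 / r1)
Compute ratio: r2 / r1 = 28.0 / 8.3 = 3.3735
Compute log10: log10(3.3735) = 0.528081
Compute drop: 20 * 0.528081 = 10.5616
SPL2 = 62.2 - 10.5616 = 51.64

51.64 dB


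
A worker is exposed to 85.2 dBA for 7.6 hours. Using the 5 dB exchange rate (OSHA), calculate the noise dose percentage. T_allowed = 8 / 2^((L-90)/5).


Given values:
  L = 85.2 dBA, T = 7.6 hours
Formula: T_allowed = 8 / 2^((L - 90) / 5)
Compute exponent: (85.2 - 90) / 5 = -0.96
Compute 2^(-0.96) = 0.514057
T_allowed = 8 / 0.514057 = 15.562477 hours
Dose = (T / T_allowed) * 100
Dose = (7.6 / 15.562477) * 100 = 48.84

48.84 %


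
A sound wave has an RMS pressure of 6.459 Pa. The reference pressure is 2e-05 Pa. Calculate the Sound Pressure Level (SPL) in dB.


Given values:
  p = 6.459 Pa
  p_ref = 2e-05 Pa
Formula: SPL = 20 * log10(p / p_ref)
Compute ratio: p / p_ref = 6.459 / 2e-05 = 322950
Compute log10: log10(322950) = 5.509135
Multiply: SPL = 20 * 5.509135 = 110.18

110.18 dB


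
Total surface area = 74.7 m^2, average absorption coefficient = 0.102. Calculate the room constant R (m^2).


Given values:
  S = 74.7 m^2, alpha = 0.102
Formula: R = S * alpha / (1 - alpha)
Numerator: 74.7 * 0.102 = 7.6194
Denominator: 1 - 0.102 = 0.898
R = 7.6194 / 0.898 = 8.48

8.48 m^2


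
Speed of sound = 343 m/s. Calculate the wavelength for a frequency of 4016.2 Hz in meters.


Given values:
  c = 343 m/s, f = 4016.2 Hz
Formula: lambda = c / f
lambda = 343 / 4016.2
lambda = 0.0854

0.0854 m


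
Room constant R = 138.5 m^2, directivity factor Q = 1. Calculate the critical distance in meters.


Given values:
  R = 138.5 m^2, Q = 1
Formula: d_c = 0.141 * sqrt(Q * R)
Compute Q * R = 1 * 138.5 = 138.5
Compute sqrt(138.5) = 11.7686
d_c = 0.141 * 11.7686 = 1.659

1.659 m


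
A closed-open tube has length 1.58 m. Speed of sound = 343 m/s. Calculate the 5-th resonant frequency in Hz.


Given values:
  Tube type: closed-open, L = 1.58 m, c = 343 m/s, n = 5
Formula: f_n = (2n - 1) * c / (4 * L)
Compute 2n - 1 = 2*5 - 1 = 9
Compute 4 * L = 4 * 1.58 = 6.32
f = 9 * 343 / 6.32
f = 488.45

488.45 Hz


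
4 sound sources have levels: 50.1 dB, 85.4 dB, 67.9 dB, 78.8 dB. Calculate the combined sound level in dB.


Formula: L_total = 10 * log10( sum(10^(Li/10)) )
  Source 1: 10^(50.1/10) = 102329.2992
  Source 2: 10^(85.4/10) = 346736850.4525
  Source 3: 10^(67.9/10) = 6165950.0186
  Source 4: 10^(78.8/10) = 75857757.5029
Sum of linear values = 428862887.2732
L_total = 10 * log10(428862887.2732) = 86.32

86.32 dB


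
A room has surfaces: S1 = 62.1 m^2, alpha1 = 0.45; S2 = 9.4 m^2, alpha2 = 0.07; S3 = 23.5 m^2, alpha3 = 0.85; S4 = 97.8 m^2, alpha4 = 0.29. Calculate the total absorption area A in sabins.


Given surfaces:
  Surface 1: 62.1 * 0.45 = 27.945
  Surface 2: 9.4 * 0.07 = 0.658
  Surface 3: 23.5 * 0.85 = 19.975
  Surface 4: 97.8 * 0.29 = 28.362
Formula: A = sum(Si * alpha_i)
A = 27.945 + 0.658 + 19.975 + 28.362
A = 76.94

76.94 sabins


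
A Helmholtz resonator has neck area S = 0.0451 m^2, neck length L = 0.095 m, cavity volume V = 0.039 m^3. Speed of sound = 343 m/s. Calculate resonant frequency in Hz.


Given values:
  S = 0.0451 m^2, L = 0.095 m, V = 0.039 m^3, c = 343 m/s
Formula: f = (c / (2*pi)) * sqrt(S / (V * L))
Compute V * L = 0.039 * 0.095 = 0.003705
Compute S / (V * L) = 0.0451 / 0.003705 = 12.1727
Compute sqrt(12.1727) = 3.48894
Compute c / (2*pi) = 343 / 6.283185 = 54.590148
f = 54.590148 * 3.48894 = 190.46

190.46 Hz


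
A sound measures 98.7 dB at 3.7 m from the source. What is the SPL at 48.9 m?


Given values:
  SPL1 = 98.7 dB, r1 = 3.7 m, r2 = 48.9 m
Formula: SPL2 = SPL1 - 20 * log10(r2 / r1)
Compute ratio: r2 / r1 = 48.9 / 3.7 = 13.2162
Compute log10: log10(13.2162) = 1.121107
Compute drop: 20 * 1.121107 = 22.4221
SPL2 = 98.7 - 22.4221 = 76.28

76.28 dB


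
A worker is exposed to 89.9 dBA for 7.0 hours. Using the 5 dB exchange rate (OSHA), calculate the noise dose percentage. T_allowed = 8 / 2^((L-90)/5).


Given values:
  L = 89.9 dBA, T = 7.0 hours
Formula: T_allowed = 8 / 2^((L - 90) / 5)
Compute exponent: (89.9 - 90) / 5 = -0.02
Compute 2^(-0.02) = 0.986233
T_allowed = 8 / 0.986233 = 8.111673 hours
Dose = (T / T_allowed) * 100
Dose = (7.0 / 8.111673) * 100 = 86.3

86.3 %


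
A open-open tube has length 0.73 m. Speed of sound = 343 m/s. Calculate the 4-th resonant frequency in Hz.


Given values:
  Tube type: open-open, L = 0.73 m, c = 343 m/s, n = 4
Formula: f_n = n * c / (2 * L)
Compute 2 * L = 2 * 0.73 = 1.46
f = 4 * 343 / 1.46
f = 939.73

939.73 Hz


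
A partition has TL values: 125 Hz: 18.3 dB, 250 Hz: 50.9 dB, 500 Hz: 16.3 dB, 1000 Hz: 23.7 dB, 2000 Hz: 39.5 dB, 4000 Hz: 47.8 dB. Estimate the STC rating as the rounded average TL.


Given TL values at each frequency:
  125 Hz: 18.3 dB
  250 Hz: 50.9 dB
  500 Hz: 16.3 dB
  1000 Hz: 23.7 dB
  2000 Hz: 39.5 dB
  4000 Hz: 47.8 dB
Formula: STC ~ round(average of TL values)
Sum = 18.3 + 50.9 + 16.3 + 23.7 + 39.5 + 47.8 = 196.5
Average = 196.5 / 6 = 32.75
Rounded: 33

33


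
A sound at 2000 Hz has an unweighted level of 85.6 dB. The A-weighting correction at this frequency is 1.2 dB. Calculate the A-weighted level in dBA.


Given values:
  SPL = 85.6 dB
  A-weighting at 2000 Hz = 1.2 dB
Formula: L_A = SPL + A_weight
L_A = 85.6 + (1.2)
L_A = 86.8

86.8 dBA


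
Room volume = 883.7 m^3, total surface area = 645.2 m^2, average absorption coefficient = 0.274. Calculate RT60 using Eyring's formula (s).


Given values:
  V = 883.7 m^3, S = 645.2 m^2, alpha = 0.274
Formula: RT60 = 0.161 * V / (-S * ln(1 - alpha))
Compute ln(1 - 0.274) = ln(0.726) = -0.320205
Denominator: -645.2 * -0.320205 = 206.5963
Numerator: 0.161 * 883.7 = 142.2757
RT60 = 142.2757 / 206.5963 = 0.689

0.689 s


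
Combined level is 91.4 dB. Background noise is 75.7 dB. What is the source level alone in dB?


Given values:
  L_total = 91.4 dB, L_bg = 75.7 dB
Formula: L_source = 10 * log10(10^(L_total/10) - 10^(L_bg/10))
Convert to linear:
  10^(91.4/10) = 1380384264.6029
  10^(75.7/10) = 37153522.9097
Difference: 1380384264.6029 - 37153522.9097 = 1343230741.6932
L_source = 10 * log10(1343230741.6932) = 91.28

91.28 dB


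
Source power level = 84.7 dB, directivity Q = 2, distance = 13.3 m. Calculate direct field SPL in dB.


Given values:
  Lw = 84.7 dB, Q = 2, r = 13.3 m
Formula: SPL = Lw + 10 * log10(Q / (4 * pi * r^2))
Compute 4 * pi * r^2 = 4 * pi * 13.3^2 = 2222.8653
Compute Q / denom = 2 / 2222.8653 = 0.00089974
Compute 10 * log10(0.00089974) = -30.4588
SPL = 84.7 + (-30.4588) = 54.24

54.24 dB


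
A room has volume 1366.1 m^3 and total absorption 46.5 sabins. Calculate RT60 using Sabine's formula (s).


Given values:
  V = 1366.1 m^3
  A = 46.5 sabins
Formula: RT60 = 0.161 * V / A
Numerator: 0.161 * 1366.1 = 219.9421
RT60 = 219.9421 / 46.5 = 4.73

4.73 s


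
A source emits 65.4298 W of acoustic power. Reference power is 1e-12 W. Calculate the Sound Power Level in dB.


Given values:
  W = 65.4298 W
  W_ref = 1e-12 W
Formula: SWL = 10 * log10(W / W_ref)
Compute ratio: W / W_ref = 65429800000000
Compute log10: log10(65429800000000) = 13.815776
Multiply: SWL = 10 * 13.815776 = 138.16

138.16 dB


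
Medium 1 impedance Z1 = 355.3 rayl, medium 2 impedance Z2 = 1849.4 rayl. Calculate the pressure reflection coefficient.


Given values:
  Z1 = 355.3 rayl, Z2 = 1849.4 rayl
Formula: R = (Z2 - Z1) / (Z2 + Z1)
Numerator: Z2 - Z1 = 1849.4 - 355.3 = 1494.1
Denominator: Z2 + Z1 = 1849.4 + 355.3 = 2204.7
R = 1494.1 / 2204.7 = 0.6777

0.6777


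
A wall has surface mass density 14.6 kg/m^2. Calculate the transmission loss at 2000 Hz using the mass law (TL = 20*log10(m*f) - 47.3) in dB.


Given values:
  m = 14.6 kg/m^2, f = 2000 Hz
Formula: TL = 20 * log10(m * f) - 47.3
Compute m * f = 14.6 * 2000 = 29200.0
Compute log10(29200.0) = 4.465383
Compute 20 * 4.465383 = 89.3077
TL = 89.3077 - 47.3 = 42.01

42.01 dB


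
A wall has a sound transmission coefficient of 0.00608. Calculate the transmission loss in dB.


Given values:
  tau = 0.00608
Formula: TL = 10 * log10(1 / tau)
Compute 1 / tau = 1 / 0.00608 = 164.4737
Compute log10(164.4737) = 2.216096
TL = 10 * 2.216096 = 22.16

22.16 dB


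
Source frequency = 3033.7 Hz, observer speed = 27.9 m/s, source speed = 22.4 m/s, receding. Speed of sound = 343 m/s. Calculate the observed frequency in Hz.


Given values:
  f_s = 3033.7 Hz, v_o = 27.9 m/s, v_s = 22.4 m/s
  Direction: receding
Formula: f_o = f_s * (c - v_o) / (c + v_s)
Numerator: c - v_o = 343 - 27.9 = 315.1
Denominator: c + v_s = 343 + 22.4 = 365.4
f_o = 3033.7 * 315.1 / 365.4 = 2616.09

2616.09 Hz


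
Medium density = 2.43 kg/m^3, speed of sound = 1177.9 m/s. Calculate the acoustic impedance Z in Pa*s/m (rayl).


Given values:
  rho = 2.43 kg/m^3
  c = 1177.9 m/s
Formula: Z = rho * c
Z = 2.43 * 1177.9
Z = 2862.3

2862.3 rayl


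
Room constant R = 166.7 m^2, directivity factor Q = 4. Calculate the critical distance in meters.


Given values:
  R = 166.7 m^2, Q = 4
Formula: d_c = 0.141 * sqrt(Q * R)
Compute Q * R = 4 * 166.7 = 666.8
Compute sqrt(666.8) = 25.8225
d_c = 0.141 * 25.8225 = 3.641

3.641 m


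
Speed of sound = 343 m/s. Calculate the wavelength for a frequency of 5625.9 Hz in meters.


Given values:
  c = 343 m/s, f = 5625.9 Hz
Formula: lambda = c / f
lambda = 343 / 5625.9
lambda = 0.061

0.061 m


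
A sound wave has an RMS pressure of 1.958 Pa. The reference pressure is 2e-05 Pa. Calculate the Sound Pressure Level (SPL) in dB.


Given values:
  p = 1.958 Pa
  p_ref = 2e-05 Pa
Formula: SPL = 20 * log10(p / p_ref)
Compute ratio: p / p_ref = 1.958 / 2e-05 = 97900
Compute log10: log10(97900) = 4.990783
Multiply: SPL = 20 * 4.990783 = 99.82

99.82 dB


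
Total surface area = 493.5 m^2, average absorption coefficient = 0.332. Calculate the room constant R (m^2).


Given values:
  S = 493.5 m^2, alpha = 0.332
Formula: R = S * alpha / (1 - alpha)
Numerator: 493.5 * 0.332 = 163.842
Denominator: 1 - 0.332 = 0.668
R = 163.842 / 0.668 = 245.27

245.27 m^2


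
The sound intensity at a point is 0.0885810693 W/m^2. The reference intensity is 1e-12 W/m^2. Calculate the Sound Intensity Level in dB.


Given values:
  I = 0.0885810693 W/m^2
  I_ref = 1e-12 W/m^2
Formula: SIL = 10 * log10(I / I_ref)
Compute ratio: I / I_ref = 88581069300
Compute log10: log10(88581069300) = 10.947341
Multiply: SIL = 10 * 10.947341 = 109.47

109.47 dB


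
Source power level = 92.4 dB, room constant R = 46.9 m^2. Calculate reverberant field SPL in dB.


Given values:
  Lw = 92.4 dB, R = 46.9 m^2
Formula: SPL = Lw + 10 * log10(4 / R)
Compute 4 / R = 4 / 46.9 = 0.085288
Compute 10 * log10(0.085288) = -10.6911
SPL = 92.4 + (-10.6911) = 81.71

81.71 dB


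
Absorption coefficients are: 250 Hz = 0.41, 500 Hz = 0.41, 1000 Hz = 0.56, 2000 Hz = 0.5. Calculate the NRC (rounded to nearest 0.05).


Given values:
  a_250 = 0.41, a_500 = 0.41
  a_1000 = 0.56, a_2000 = 0.5
Formula: NRC = (a250 + a500 + a1000 + a2000) / 4
Sum = 0.41 + 0.41 + 0.56 + 0.5 = 1.88
NRC = 1.88 / 4 = 0.47
Rounded to nearest 0.05: 0.45

0.45


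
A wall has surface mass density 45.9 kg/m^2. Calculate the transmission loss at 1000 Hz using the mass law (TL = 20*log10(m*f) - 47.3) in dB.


Given values:
  m = 45.9 kg/m^2, f = 1000 Hz
Formula: TL = 20 * log10(m * f) - 47.3
Compute m * f = 45.9 * 1000 = 45900.0
Compute log10(45900.0) = 4.661813
Compute 20 * 4.661813 = 93.2363
TL = 93.2363 - 47.3 = 45.94

45.94 dB


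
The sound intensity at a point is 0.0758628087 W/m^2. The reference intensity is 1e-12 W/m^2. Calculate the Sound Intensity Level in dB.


Given values:
  I = 0.0758628087 W/m^2
  I_ref = 1e-12 W/m^2
Formula: SIL = 10 * log10(I / I_ref)
Compute ratio: I / I_ref = 75862808700
Compute log10: log10(75862808700) = 10.880029
Multiply: SIL = 10 * 10.880029 = 108.8

108.8 dB


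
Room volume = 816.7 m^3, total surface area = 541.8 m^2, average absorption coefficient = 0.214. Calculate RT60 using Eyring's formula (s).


Given values:
  V = 816.7 m^3, S = 541.8 m^2, alpha = 0.214
Formula: RT60 = 0.161 * V / (-S * ln(1 - alpha))
Compute ln(1 - 0.214) = ln(0.786) = -0.240798
Denominator: -541.8 * -0.240798 = 130.4644
Numerator: 0.161 * 816.7 = 131.4887
RT60 = 131.4887 / 130.4644 = 1.008

1.008 s


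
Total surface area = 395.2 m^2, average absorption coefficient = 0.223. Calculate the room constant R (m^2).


Given values:
  S = 395.2 m^2, alpha = 0.223
Formula: R = S * alpha / (1 - alpha)
Numerator: 395.2 * 0.223 = 88.1296
Denominator: 1 - 0.223 = 0.777
R = 88.1296 / 0.777 = 113.42

113.42 m^2


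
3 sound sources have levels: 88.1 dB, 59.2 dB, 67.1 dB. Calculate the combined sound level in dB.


Formula: L_total = 10 * log10( sum(10^(Li/10)) )
  Source 1: 10^(88.1/10) = 645654229.0347
  Source 2: 10^(59.2/10) = 831763.7711
  Source 3: 10^(67.1/10) = 5128613.8399
Sum of linear values = 651614606.6457
L_total = 10 * log10(651614606.6457) = 88.14

88.14 dB


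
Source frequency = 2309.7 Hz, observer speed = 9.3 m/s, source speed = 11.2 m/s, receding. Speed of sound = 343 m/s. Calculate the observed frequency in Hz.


Given values:
  f_s = 2309.7 Hz, v_o = 9.3 m/s, v_s = 11.2 m/s
  Direction: receding
Formula: f_o = f_s * (c - v_o) / (c + v_s)
Numerator: c - v_o = 343 - 9.3 = 333.7
Denominator: c + v_s = 343 + 11.2 = 354.2
f_o = 2309.7 * 333.7 / 354.2 = 2176.02

2176.02 Hz


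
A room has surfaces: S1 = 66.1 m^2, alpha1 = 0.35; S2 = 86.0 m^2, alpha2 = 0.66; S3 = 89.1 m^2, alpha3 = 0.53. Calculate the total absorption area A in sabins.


Given surfaces:
  Surface 1: 66.1 * 0.35 = 23.135
  Surface 2: 86.0 * 0.66 = 56.76
  Surface 3: 89.1 * 0.53 = 47.223
Formula: A = sum(Si * alpha_i)
A = 23.135 + 56.76 + 47.223
A = 127.12

127.12 sabins


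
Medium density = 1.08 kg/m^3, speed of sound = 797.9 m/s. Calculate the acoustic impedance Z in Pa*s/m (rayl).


Given values:
  rho = 1.08 kg/m^3
  c = 797.9 m/s
Formula: Z = rho * c
Z = 1.08 * 797.9
Z = 861.73

861.73 rayl


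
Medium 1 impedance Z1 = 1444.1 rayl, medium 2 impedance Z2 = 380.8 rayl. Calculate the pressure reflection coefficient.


Given values:
  Z1 = 1444.1 rayl, Z2 = 380.8 rayl
Formula: R = (Z2 - Z1) / (Z2 + Z1)
Numerator: Z2 - Z1 = 380.8 - 1444.1 = -1063.3
Denominator: Z2 + Z1 = 380.8 + 1444.1 = 1824.9
R = -1063.3 / 1824.9 = -0.5827

-0.5827


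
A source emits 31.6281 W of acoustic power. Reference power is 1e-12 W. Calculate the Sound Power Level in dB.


Given values:
  W = 31.6281 W
  W_ref = 1e-12 W
Formula: SWL = 10 * log10(W / W_ref)
Compute ratio: W / W_ref = 31628100000000
Compute log10: log10(31628100000000) = 13.500073
Multiply: SWL = 10 * 13.500073 = 135.0

135.0 dB


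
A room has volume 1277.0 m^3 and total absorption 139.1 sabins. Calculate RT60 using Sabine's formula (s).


Given values:
  V = 1277.0 m^3
  A = 139.1 sabins
Formula: RT60 = 0.161 * V / A
Numerator: 0.161 * 1277.0 = 205.597
RT60 = 205.597 / 139.1 = 1.478

1.478 s


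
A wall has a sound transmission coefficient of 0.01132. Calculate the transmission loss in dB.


Given values:
  tau = 0.01132
Formula: TL = 10 * log10(1 / tau)
Compute 1 / tau = 1 / 0.01132 = 88.3392
Compute log10(88.3392) = 1.946153
TL = 10 * 1.946153 = 19.46

19.46 dB


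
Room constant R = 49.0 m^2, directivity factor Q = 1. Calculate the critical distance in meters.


Given values:
  R = 49.0 m^2, Q = 1
Formula: d_c = 0.141 * sqrt(Q * R)
Compute Q * R = 1 * 49.0 = 49.0
Compute sqrt(49.0) = 7.0
d_c = 0.141 * 7.0 = 0.987

0.987 m


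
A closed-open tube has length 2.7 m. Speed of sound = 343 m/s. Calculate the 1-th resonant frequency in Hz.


Given values:
  Tube type: closed-open, L = 2.7 m, c = 343 m/s, n = 1
Formula: f_n = (2n - 1) * c / (4 * L)
Compute 2n - 1 = 2*1 - 1 = 1
Compute 4 * L = 4 * 2.7 = 10.8
f = 1 * 343 / 10.8
f = 31.76

31.76 Hz


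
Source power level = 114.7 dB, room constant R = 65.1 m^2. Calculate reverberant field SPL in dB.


Given values:
  Lw = 114.7 dB, R = 65.1 m^2
Formula: SPL = Lw + 10 * log10(4 / R)
Compute 4 / R = 4 / 65.1 = 0.061444
Compute 10 * log10(0.061444) = -12.1152
SPL = 114.7 + (-12.1152) = 102.58

102.58 dB


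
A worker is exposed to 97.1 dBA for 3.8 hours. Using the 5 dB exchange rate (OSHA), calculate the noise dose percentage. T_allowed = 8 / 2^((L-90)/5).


Given values:
  L = 97.1 dBA, T = 3.8 hours
Formula: T_allowed = 8 / 2^((L - 90) / 5)
Compute exponent: (97.1 - 90) / 5 = 1.42
Compute 2^(1.42) = 2.675855
T_allowed = 8 / 2.675855 = 2.989699 hours
Dose = (T / T_allowed) * 100
Dose = (3.8 / 2.989699) * 100 = 127.1

127.1 %


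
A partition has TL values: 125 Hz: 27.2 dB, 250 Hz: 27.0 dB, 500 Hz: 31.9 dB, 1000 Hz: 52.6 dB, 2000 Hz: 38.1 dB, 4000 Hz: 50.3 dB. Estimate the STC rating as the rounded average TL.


Given TL values at each frequency:
  125 Hz: 27.2 dB
  250 Hz: 27.0 dB
  500 Hz: 31.9 dB
  1000 Hz: 52.6 dB
  2000 Hz: 38.1 dB
  4000 Hz: 50.3 dB
Formula: STC ~ round(average of TL values)
Sum = 27.2 + 27.0 + 31.9 + 52.6 + 38.1 + 50.3 = 227.1
Average = 227.1 / 6 = 37.85
Rounded: 38

38


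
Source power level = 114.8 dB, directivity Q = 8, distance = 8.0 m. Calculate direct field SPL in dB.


Given values:
  Lw = 114.8 dB, Q = 8, r = 8.0 m
Formula: SPL = Lw + 10 * log10(Q / (4 * pi * r^2))
Compute 4 * pi * r^2 = 4 * pi * 8.0^2 = 804.2477
Compute Q / denom = 8 / 804.2477 = 0.00994718
Compute 10 * log10(0.00994718) = -20.023
SPL = 114.8 + (-20.023) = 94.78

94.78 dB


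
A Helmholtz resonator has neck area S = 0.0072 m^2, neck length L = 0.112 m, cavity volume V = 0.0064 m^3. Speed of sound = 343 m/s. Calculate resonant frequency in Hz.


Given values:
  S = 0.0072 m^2, L = 0.112 m, V = 0.0064 m^3, c = 343 m/s
Formula: f = (c / (2*pi)) * sqrt(S / (V * L))
Compute V * L = 0.0064 * 0.112 = 0.0007168
Compute S / (V * L) = 0.0072 / 0.0007168 = 10.0446
Compute sqrt(10.0446) = 3.169322
Compute c / (2*pi) = 343 / 6.283185 = 54.590148
f = 54.590148 * 3.169322 = 173.01

173.01 Hz


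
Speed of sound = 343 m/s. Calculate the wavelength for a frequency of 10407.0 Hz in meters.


Given values:
  c = 343 m/s, f = 10407.0 Hz
Formula: lambda = c / f
lambda = 343 / 10407.0
lambda = 0.033

0.033 m


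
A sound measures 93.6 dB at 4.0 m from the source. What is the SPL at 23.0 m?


Given values:
  SPL1 = 93.6 dB, r1 = 4.0 m, r2 = 23.0 m
Formula: SPL2 = SPL1 - 20 * log10(r2 / r1)
Compute ratio: r2 / r1 = 23.0 / 4.0 = 5.75
Compute log10: log10(5.75) = 0.759668
Compute drop: 20 * 0.759668 = 15.1934
SPL2 = 93.6 - 15.1934 = 78.41

78.41 dB


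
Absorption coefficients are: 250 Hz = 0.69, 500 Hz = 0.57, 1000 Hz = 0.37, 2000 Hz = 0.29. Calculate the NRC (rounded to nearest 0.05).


Given values:
  a_250 = 0.69, a_500 = 0.57
  a_1000 = 0.37, a_2000 = 0.29
Formula: NRC = (a250 + a500 + a1000 + a2000) / 4
Sum = 0.69 + 0.57 + 0.37 + 0.29 = 1.92
NRC = 1.92 / 4 = 0.48
Rounded to nearest 0.05: 0.5

0.5


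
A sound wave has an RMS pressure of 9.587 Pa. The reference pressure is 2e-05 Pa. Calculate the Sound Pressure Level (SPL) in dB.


Given values:
  p = 9.587 Pa
  p_ref = 2e-05 Pa
Formula: SPL = 20 * log10(p / p_ref)
Compute ratio: p / p_ref = 9.587 / 2e-05 = 479350
Compute log10: log10(479350) = 5.680653
Multiply: SPL = 20 * 5.680653 = 113.61

113.61 dB


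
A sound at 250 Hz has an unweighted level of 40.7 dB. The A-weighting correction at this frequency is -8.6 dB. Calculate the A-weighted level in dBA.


Given values:
  SPL = 40.7 dB
  A-weighting at 250 Hz = -8.6 dB
Formula: L_A = SPL + A_weight
L_A = 40.7 + (-8.6)
L_A = 32.1

32.1 dBA


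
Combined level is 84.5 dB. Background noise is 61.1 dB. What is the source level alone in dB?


Given values:
  L_total = 84.5 dB, L_bg = 61.1 dB
Formula: L_source = 10 * log10(10^(L_total/10) - 10^(L_bg/10))
Convert to linear:
  10^(84.5/10) = 281838293.1264
  10^(61.1/10) = 1288249.5517
Difference: 281838293.1264 - 1288249.5517 = 280550043.5747
L_source = 10 * log10(280550043.5747) = 84.48

84.48 dB


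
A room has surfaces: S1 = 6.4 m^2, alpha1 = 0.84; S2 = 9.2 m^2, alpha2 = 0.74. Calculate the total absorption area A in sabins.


Given surfaces:
  Surface 1: 6.4 * 0.84 = 5.376
  Surface 2: 9.2 * 0.74 = 6.808
Formula: A = sum(Si * alpha_i)
A = 5.376 + 6.808
A = 12.18

12.18 sabins


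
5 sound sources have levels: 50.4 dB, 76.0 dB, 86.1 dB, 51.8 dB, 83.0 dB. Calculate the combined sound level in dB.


Formula: L_total = 10 * log10( sum(10^(Li/10)) )
  Source 1: 10^(50.4/10) = 109647.8196
  Source 2: 10^(76.0/10) = 39810717.0553
  Source 3: 10^(86.1/10) = 407380277.8041
  Source 4: 10^(51.8/10) = 151356.1248
  Source 5: 10^(83.0/10) = 199526231.4969
Sum of linear values = 646978230.3007
L_total = 10 * log10(646978230.3007) = 88.11

88.11 dB


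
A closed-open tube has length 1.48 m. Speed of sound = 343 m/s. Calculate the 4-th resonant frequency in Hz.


Given values:
  Tube type: closed-open, L = 1.48 m, c = 343 m/s, n = 4
Formula: f_n = (2n - 1) * c / (4 * L)
Compute 2n - 1 = 2*4 - 1 = 7
Compute 4 * L = 4 * 1.48 = 5.92
f = 7 * 343 / 5.92
f = 405.57

405.57 Hz


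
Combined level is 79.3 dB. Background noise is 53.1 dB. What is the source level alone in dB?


Given values:
  L_total = 79.3 dB, L_bg = 53.1 dB
Formula: L_source = 10 * log10(10^(L_total/10) - 10^(L_bg/10))
Convert to linear:
  10^(79.3/10) = 85113803.8202
  10^(53.1/10) = 204173.7945
Difference: 85113803.8202 - 204173.7945 = 84909630.0257
L_source = 10 * log10(84909630.0257) = 79.29

79.29 dB


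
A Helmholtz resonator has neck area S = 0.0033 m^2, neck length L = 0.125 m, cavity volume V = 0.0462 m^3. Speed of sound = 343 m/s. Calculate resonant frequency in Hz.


Given values:
  S = 0.0033 m^2, L = 0.125 m, V = 0.0462 m^3, c = 343 m/s
Formula: f = (c / (2*pi)) * sqrt(S / (V * L))
Compute V * L = 0.0462 * 0.125 = 0.005775
Compute S / (V * L) = 0.0033 / 0.005775 = 0.5714
Compute sqrt(0.5714) = 0.75591
Compute c / (2*pi) = 343 / 6.283185 = 54.590148
f = 54.590148 * 0.75591 = 41.27

41.27 Hz


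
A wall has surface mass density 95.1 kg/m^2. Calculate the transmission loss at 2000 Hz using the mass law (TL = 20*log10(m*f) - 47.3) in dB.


Given values:
  m = 95.1 kg/m^2, f = 2000 Hz
Formula: TL = 20 * log10(m * f) - 47.3
Compute m * f = 95.1 * 2000 = 190200.0
Compute log10(190200.0) = 5.279211
Compute 20 * 5.279211 = 105.5842
TL = 105.5842 - 47.3 = 58.28

58.28 dB


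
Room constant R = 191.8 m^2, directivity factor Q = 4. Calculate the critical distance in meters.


Given values:
  R = 191.8 m^2, Q = 4
Formula: d_c = 0.141 * sqrt(Q * R)
Compute Q * R = 4 * 191.8 = 767.2
Compute sqrt(767.2) = 27.6984
d_c = 0.141 * 27.6984 = 3.905

3.905 m


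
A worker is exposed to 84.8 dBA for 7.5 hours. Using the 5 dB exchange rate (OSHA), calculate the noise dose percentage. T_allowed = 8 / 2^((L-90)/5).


Given values:
  L = 84.8 dBA, T = 7.5 hours
Formula: T_allowed = 8 / 2^((L - 90) / 5)
Compute exponent: (84.8 - 90) / 5 = -1.04
Compute 2^(-1.04) = 0.486327
T_allowed = 8 / 0.486327 = 16.449837 hours
Dose = (T / T_allowed) * 100
Dose = (7.5 / 16.449837) * 100 = 45.59

45.59 %


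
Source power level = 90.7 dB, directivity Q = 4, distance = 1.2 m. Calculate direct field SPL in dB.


Given values:
  Lw = 90.7 dB, Q = 4, r = 1.2 m
Formula: SPL = Lw + 10 * log10(Q / (4 * pi * r^2))
Compute 4 * pi * r^2 = 4 * pi * 1.2^2 = 18.0956
Compute Q / denom = 4 / 18.0956 = 0.22104821
Compute 10 * log10(0.22104821) = -6.5551
SPL = 90.7 + (-6.5551) = 84.14

84.14 dB


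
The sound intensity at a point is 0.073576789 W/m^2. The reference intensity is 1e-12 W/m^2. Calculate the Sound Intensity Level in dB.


Given values:
  I = 0.073576789 W/m^2
  I_ref = 1e-12 W/m^2
Formula: SIL = 10 * log10(I / I_ref)
Compute ratio: I / I_ref = 73576789000
Compute log10: log10(73576789000) = 10.866741
Multiply: SIL = 10 * 10.866741 = 108.67

108.67 dB


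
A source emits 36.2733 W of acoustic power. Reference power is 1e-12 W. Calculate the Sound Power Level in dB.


Given values:
  W = 36.2733 W
  W_ref = 1e-12 W
Formula: SWL = 10 * log10(W / W_ref)
Compute ratio: W / W_ref = 36273300000000
Compute log10: log10(36273300000000) = 13.559587
Multiply: SWL = 10 * 13.559587 = 135.6

135.6 dB


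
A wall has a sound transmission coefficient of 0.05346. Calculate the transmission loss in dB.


Given values:
  tau = 0.05346
Formula: TL = 10 * log10(1 / tau)
Compute 1 / tau = 1 / 0.05346 = 18.7056
Compute log10(18.7056) = 1.271972
TL = 10 * 1.271972 = 12.72

12.72 dB
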